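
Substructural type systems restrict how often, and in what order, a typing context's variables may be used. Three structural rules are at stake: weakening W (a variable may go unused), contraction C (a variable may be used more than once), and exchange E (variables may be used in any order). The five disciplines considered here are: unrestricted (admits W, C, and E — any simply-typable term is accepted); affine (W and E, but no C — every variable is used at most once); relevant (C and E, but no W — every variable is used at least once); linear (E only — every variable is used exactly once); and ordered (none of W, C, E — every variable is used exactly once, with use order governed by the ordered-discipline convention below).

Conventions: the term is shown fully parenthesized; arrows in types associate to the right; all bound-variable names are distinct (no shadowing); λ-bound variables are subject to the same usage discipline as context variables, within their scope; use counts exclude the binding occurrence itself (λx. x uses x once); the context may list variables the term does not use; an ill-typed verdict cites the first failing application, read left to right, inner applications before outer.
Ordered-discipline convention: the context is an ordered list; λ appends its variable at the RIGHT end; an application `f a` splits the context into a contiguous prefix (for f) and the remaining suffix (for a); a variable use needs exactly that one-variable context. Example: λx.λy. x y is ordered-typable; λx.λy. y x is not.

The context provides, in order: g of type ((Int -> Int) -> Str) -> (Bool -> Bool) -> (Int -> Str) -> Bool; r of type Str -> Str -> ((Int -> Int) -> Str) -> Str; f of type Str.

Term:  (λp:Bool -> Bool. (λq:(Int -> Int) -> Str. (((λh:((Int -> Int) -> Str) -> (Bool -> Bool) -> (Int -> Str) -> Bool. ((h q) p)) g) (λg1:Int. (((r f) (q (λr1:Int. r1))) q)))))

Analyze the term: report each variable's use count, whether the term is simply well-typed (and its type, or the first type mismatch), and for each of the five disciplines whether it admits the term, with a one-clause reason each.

use counts: g ×1, r ×1, f ×1, p (bound) ×1, q (bound) ×3, h (bound) ×1, g1 (bound) ×0, r1 (bound) ×1
uses in reading order: h, q, p, g, r, f, q, r1, q
typing: the term checks, with type (Bool -> Bool) -> ((Int -> Int) -> Str) -> Bool
ordered: ✗, q ×3 used more than once (contraction); unused: g1 — weakening required
linear: ✗, q ×3 used more than once (contraction); unused: g1 — weakening required
affine: ✗, q ×3 used more than once (contraction)
relevant: ✗, unused: g1 — weakening required
unrestricted: ✓, well-typed at (Bool -> Bool) -> ((Int -> Int) -> Str) -> Bool; no restrictions here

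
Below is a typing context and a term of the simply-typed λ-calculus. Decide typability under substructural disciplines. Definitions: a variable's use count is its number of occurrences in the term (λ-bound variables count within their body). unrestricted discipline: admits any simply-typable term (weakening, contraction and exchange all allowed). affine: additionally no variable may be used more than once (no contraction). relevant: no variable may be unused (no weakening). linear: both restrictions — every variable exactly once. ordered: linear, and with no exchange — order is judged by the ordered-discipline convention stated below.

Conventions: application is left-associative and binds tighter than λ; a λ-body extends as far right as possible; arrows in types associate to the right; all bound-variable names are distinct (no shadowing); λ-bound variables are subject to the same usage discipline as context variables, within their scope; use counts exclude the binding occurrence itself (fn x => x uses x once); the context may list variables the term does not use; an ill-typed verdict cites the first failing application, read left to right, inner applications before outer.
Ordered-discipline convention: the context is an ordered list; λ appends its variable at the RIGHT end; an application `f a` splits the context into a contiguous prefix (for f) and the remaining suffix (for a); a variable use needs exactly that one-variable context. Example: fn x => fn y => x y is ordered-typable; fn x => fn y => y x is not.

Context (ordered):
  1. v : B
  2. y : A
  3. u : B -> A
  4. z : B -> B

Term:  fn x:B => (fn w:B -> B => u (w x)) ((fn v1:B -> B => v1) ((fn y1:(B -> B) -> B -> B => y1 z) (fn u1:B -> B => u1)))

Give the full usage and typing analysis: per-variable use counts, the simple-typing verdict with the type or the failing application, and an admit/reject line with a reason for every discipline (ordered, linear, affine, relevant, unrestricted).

variable uses: v: 0×, y: 0×, u: 1×, z: 1×, x (λ-bound): 1×, w (λ-bound): 1×, v1 (λ-bound): 1×, y1 (λ-bound): 1×, u1 (λ-bound): 1×
left-to-right use order: u, w, x, v1, y1, z, u1
typing: well-typed at B -> A
ordered ✗ (unused: v, y — weakening required)
linear ✗ (unused: v, y — weakening required)
affine ✓ (v, y, u, z, x, w, v1, y1, u1: no repeats, contraction unneeded)
relevant ✗ (unused: v, y — weakening required)
unrestricted ✓ (type-checks (B -> A) and nothing is barred)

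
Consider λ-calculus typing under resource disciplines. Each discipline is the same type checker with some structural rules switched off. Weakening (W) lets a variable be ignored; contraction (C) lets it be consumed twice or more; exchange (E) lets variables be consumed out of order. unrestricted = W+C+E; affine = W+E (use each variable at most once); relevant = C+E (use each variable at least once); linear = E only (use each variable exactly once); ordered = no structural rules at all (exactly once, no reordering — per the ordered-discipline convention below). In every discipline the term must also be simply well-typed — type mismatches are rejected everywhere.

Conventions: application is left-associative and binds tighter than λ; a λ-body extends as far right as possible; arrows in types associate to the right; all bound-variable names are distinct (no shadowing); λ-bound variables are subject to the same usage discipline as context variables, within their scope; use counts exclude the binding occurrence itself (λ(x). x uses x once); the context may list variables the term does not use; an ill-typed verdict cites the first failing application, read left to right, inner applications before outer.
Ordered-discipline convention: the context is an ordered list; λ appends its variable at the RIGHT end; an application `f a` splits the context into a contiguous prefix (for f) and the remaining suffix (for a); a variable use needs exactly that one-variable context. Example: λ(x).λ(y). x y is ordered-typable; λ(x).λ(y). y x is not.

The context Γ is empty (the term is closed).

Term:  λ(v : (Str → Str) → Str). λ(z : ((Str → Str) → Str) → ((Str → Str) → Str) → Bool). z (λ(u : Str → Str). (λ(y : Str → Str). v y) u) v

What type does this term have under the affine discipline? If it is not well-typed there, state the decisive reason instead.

not well-typed under affine — repeated use of v ×2
use counts: v (λ-bound)=2; z (λ-bound)=1; u (λ-bound)=1; y (λ-bound)=1
uses in reading order: z, v, y, u, v
typing: the term checks, with type ((Str → Str) → Str) → (((Str → Str) → Str) → ((Str → Str) → Str) → Bool) → Bool
summary: ordered ✗; linear ✗; affine ✗; relevant ✓; unrestricted ✓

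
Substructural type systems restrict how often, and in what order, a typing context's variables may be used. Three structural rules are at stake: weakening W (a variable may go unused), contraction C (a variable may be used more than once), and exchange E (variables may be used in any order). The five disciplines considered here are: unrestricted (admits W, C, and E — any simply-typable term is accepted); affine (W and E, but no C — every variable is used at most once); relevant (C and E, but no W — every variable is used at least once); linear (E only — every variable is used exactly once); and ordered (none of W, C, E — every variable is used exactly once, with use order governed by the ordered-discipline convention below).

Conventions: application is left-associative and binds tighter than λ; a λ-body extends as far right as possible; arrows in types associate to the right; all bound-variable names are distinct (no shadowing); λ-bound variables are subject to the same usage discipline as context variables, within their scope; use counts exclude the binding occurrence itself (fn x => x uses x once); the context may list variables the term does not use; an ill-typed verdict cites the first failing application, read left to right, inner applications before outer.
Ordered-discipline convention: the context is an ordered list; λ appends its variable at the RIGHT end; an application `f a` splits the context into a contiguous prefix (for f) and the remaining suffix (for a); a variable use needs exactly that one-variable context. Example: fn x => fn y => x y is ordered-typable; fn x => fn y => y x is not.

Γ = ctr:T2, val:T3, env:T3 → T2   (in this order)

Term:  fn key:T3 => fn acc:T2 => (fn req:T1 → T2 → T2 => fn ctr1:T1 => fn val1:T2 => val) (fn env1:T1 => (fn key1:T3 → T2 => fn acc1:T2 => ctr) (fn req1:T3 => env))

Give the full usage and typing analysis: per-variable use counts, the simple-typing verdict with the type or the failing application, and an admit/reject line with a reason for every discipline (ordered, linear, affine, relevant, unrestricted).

counts: ctr=1; val=1; env=1; key (λ-bound)=0; acc (λ-bound)=0; req (λ-bound)=0; ctr1 (λ-bound)=0; val1 (λ-bound)=0; env1 (λ-bound)=0; key1 (λ-bound)=0; acc1 (λ-bound)=0; req1 (λ-bound)=0
order of uses: val, ctr, env
typing: ill-typed: an argument T3 → T3 → T2 mismatches the expected T3 → T2
ordered: ✗ — fails simple typing
linear: ✗ — a type mismatch blocks all five
affine: ✗ — the type mismatch rejects it
relevant: ✗ — not simply typable
unrestricted: ✗ — fails simple typing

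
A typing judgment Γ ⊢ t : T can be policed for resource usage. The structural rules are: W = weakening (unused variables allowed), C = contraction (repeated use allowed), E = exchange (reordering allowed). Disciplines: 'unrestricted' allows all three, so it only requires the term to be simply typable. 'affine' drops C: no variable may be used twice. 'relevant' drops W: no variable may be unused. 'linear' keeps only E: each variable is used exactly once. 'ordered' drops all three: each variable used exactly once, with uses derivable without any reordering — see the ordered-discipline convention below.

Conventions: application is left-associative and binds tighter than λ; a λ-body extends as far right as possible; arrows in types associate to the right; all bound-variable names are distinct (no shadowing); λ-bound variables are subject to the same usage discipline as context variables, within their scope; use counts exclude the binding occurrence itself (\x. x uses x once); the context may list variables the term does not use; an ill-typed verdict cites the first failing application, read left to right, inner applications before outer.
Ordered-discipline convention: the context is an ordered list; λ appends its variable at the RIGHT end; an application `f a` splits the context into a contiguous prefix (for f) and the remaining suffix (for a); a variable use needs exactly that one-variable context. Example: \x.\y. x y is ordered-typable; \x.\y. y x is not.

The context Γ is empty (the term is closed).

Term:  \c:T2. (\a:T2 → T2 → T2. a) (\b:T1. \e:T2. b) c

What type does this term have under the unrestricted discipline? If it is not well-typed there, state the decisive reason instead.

not well-typed under unrestricted — a type mismatch blocks all five
variable uses: c [bound] ×1; a [bound] ×1; b [bound] ×1; e [bound] ×0
order of uses: a, b, c
typing: ill-typed: an argument T1 → T2 → T1 mismatches the expected T2 → T2 → T2
per-discipline verdicts: ordered ✗, linear ✗, affine ✗, relevant ✗, unrestricted ✗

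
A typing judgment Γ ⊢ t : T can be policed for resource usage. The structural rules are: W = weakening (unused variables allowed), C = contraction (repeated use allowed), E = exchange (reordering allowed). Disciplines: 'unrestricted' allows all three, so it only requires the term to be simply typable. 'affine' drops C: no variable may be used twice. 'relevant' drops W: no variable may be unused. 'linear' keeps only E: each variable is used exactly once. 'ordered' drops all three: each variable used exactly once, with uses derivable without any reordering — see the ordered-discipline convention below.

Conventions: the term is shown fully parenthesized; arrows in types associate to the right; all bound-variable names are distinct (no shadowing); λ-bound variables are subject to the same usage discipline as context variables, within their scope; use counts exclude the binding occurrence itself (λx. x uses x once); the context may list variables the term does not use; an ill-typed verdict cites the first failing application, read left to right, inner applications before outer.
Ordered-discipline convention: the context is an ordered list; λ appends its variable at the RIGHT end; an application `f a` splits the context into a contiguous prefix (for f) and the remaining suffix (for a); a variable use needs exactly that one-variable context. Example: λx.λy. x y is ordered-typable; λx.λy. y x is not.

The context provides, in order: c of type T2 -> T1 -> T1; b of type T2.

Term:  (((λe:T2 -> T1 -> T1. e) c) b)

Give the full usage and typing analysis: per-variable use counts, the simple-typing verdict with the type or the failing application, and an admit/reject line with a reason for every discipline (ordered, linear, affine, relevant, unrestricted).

use counts: c ×1, b ×1, e (bound) ×1
order of uses: e, c, b
typing: well-typed — term : T1 -> T1
ordered: ✓, one use each (c, b, e); ordered split holds
linear: ✓, each of c, b, e used exactly once
affine: ✓, c, b, e: no repeats, contraction unneeded
relevant: ✓, every one of c, b, e appears
unrestricted: ✓, typability at T1 -> T1 is all that's needed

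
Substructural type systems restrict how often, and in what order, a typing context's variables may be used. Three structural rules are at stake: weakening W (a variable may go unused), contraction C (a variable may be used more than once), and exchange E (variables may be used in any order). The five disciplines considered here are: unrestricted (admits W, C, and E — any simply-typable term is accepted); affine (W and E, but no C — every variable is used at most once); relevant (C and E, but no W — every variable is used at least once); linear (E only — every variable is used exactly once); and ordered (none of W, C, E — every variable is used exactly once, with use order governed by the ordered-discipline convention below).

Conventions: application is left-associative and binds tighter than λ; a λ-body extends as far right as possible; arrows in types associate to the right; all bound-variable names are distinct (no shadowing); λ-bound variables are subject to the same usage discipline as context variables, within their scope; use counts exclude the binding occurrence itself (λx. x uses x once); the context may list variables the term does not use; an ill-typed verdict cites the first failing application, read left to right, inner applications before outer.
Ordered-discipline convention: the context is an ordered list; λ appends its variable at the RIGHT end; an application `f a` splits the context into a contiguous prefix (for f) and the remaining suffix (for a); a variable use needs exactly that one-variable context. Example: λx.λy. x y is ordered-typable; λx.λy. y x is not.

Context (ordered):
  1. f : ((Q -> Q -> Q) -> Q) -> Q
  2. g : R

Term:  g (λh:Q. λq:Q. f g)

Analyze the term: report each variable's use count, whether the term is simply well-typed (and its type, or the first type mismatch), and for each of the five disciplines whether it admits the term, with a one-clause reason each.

usage: f=1, g=2, h [bound]=0, q [bound]=0
left-to-right use order: g, f, g
typing: ill-typed: a function awaiting (Q -> Q -> Q) -> Q gets R
ordered ✗ (the type mismatch rejects it)
linear ✗ (not simply typable)
affine ✗ (fails simple typing)
relevant ✗ (a type mismatch blocks all five)
unrestricted ✗ (the type mismatch rejects it)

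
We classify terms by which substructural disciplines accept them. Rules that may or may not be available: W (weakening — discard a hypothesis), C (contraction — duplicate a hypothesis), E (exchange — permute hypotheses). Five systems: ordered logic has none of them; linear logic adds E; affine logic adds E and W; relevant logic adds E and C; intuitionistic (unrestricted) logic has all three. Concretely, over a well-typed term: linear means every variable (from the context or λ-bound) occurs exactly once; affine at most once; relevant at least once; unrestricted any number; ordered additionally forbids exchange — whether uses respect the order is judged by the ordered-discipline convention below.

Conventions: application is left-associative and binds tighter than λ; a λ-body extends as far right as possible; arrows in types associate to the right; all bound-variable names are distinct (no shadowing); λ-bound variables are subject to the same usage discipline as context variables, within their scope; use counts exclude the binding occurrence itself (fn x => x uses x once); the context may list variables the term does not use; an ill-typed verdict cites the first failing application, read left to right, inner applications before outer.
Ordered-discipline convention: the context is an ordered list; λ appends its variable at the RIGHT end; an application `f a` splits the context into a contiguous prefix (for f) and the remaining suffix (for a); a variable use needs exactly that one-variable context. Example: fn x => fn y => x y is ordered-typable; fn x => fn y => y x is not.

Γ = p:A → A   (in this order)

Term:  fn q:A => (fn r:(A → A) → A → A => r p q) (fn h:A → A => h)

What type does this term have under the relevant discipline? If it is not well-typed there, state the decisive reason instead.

term : A → A
use counts: p: 1; q [bound]: 1; r [bound]: 1; h [bound]: 1
left-to-right use order: r, p, q, h
typing: well-typed at A → A
per-discipline verdicts: ordered ✗; linear ✓; affine ✓; relevant ✓; unrestricted ✓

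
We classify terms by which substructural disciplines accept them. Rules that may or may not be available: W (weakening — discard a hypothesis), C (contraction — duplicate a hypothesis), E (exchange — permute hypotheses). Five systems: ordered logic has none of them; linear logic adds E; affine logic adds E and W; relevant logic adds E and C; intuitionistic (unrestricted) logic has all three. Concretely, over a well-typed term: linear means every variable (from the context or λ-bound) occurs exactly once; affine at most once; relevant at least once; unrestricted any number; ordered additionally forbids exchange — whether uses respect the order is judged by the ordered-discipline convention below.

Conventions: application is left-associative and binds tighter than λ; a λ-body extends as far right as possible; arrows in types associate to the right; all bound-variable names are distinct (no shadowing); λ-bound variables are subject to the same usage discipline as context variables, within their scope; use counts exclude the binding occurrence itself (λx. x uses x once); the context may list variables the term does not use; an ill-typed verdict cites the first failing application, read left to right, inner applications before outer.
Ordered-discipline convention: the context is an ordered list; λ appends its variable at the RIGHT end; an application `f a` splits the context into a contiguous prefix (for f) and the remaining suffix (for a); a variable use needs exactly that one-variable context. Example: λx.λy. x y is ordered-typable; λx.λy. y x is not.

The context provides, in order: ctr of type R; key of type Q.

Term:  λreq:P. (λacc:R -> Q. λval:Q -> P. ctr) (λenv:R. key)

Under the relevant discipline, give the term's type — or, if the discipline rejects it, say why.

not well-typed under relevant — req, acc, val, env never used (weakening)
variable uses: ctr=1; key=1; req (bound)=0; acc (bound)=0; val (bound)=0; env (bound)=0
left-to-right use order: ctr, key
typing: well-typed at P -> (Q -> P) -> R
summary: ordered ✗ | linear ✗ | affine ✓ | relevant ✗ | unrestricted ✓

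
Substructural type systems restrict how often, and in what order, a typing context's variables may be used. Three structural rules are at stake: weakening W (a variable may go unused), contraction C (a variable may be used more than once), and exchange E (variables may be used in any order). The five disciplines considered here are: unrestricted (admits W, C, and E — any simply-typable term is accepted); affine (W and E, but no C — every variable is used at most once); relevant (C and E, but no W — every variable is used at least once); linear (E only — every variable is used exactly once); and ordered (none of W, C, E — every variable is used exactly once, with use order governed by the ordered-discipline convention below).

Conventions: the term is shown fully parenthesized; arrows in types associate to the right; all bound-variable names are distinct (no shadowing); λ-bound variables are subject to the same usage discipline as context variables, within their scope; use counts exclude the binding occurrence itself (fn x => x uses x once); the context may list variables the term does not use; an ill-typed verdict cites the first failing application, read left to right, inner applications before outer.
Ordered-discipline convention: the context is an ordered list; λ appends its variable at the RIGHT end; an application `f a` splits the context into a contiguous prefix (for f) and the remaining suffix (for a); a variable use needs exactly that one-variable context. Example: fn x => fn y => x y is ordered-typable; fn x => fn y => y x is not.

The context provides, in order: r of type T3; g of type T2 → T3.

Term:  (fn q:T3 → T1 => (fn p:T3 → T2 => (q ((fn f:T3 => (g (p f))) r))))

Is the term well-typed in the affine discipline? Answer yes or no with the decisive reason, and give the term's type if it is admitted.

yes — no duplicate uses among r, g, q, p, f; term : (T3 → T1) → (T3 → T2) → T1
use counts: r ×1, g ×1, q (bound) ×1, p (bound) ×1, f (bound) ×1
order of uses: q, g, p, f, r
typing: well-typed at (T3 → T1) → (T3 → T2) → T1
per-discipline verdicts: ordered ✗; linear ✓; affine ✓; relevant ✓; unrestricted ✓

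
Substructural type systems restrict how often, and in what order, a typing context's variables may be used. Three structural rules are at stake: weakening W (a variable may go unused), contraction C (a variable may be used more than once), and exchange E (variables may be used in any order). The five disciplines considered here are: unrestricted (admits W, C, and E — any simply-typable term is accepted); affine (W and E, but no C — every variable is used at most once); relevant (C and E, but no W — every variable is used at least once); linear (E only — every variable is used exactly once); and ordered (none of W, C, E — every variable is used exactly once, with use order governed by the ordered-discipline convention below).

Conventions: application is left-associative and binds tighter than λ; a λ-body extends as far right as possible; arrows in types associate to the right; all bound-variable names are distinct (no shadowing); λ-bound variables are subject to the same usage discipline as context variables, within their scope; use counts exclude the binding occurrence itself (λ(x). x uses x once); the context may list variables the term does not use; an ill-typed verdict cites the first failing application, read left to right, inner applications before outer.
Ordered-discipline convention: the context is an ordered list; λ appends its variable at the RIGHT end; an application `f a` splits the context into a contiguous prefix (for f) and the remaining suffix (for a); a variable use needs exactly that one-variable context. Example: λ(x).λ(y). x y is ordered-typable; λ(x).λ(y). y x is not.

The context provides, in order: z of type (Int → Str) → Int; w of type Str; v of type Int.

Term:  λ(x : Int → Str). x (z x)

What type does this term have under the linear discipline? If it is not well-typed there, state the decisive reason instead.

not well-typed under linear — uses contraction: x ×2; w, v left unused
usage: z: 1×; w: 0×; v: 0×; x (λ-bound): 2×
order of uses: x, z, x
typing: well-typed at (Int → Str) → Str
per-discipline verdicts: ordered ✗, linear ✗, affine ✗, relevant ✗, unrestricted ✓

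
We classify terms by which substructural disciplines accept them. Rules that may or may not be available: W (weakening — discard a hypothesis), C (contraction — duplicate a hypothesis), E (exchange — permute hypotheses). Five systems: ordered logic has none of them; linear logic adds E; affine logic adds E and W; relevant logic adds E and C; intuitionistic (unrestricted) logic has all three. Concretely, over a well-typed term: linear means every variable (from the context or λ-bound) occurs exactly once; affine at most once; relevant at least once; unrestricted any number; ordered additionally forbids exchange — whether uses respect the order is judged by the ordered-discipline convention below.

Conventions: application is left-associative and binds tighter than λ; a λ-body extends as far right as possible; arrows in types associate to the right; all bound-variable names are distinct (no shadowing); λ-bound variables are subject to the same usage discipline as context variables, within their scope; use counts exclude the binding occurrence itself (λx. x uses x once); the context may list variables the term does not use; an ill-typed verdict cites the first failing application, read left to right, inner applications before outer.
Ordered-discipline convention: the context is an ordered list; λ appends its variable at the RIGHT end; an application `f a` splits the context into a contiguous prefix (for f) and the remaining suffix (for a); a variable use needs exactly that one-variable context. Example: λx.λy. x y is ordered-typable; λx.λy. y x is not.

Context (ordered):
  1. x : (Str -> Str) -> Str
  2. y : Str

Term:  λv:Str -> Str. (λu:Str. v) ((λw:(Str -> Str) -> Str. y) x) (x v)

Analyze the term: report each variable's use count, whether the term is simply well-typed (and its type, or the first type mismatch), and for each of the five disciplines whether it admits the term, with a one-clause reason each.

use counts: x: 2×; y: 1×; v [bound]: 2×; u [bound]: 0×; w [bound]: 0×
uses in reading order: v, y, x, x, v
typing: the term checks, with type (Str -> Str) -> Str
ordered ✗ (x ×2, v ×2 used more than once (contraction); u, w left unused)
linear ✗ (x ×2, v ×2 used more than once (contraction); u, w left unused)
affine ✗ (x ×2, v ×2 used more than once (contraction))
relevant ✗ (u, w left unused)
unrestricted ✓ (typability at (Str -> Str) -> Str is all that's needed)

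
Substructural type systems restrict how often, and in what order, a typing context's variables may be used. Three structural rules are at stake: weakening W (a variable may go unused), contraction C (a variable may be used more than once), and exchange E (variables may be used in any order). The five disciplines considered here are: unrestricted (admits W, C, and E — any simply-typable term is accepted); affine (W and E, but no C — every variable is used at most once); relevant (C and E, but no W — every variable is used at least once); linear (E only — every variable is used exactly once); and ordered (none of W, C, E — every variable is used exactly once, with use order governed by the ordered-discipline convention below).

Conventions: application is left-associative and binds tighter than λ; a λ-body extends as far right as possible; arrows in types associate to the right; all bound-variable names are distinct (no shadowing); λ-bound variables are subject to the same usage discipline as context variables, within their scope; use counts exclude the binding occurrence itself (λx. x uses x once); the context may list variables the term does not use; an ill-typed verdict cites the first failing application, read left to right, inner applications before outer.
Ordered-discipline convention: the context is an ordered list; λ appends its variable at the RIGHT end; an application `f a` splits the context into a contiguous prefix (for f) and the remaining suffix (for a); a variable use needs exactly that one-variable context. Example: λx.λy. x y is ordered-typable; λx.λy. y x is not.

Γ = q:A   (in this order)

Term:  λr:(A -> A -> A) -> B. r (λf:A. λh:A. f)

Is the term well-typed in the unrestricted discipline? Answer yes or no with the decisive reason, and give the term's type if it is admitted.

yes — typability at ((A -> A -> A) -> B) -> B is all that's needed; term : ((A -> A -> A) -> B) -> B
counts: q: 0×, r [bound]: 1×, f [bound]: 1×, h [bound]: 0×
uses in reading order: r, f
typing: well-typed at ((A -> A -> A) -> B) -> B
per-discipline verdicts: ordered ✗ · linear ✗ · affine ✓ · relevant ✗ · unrestricted ✓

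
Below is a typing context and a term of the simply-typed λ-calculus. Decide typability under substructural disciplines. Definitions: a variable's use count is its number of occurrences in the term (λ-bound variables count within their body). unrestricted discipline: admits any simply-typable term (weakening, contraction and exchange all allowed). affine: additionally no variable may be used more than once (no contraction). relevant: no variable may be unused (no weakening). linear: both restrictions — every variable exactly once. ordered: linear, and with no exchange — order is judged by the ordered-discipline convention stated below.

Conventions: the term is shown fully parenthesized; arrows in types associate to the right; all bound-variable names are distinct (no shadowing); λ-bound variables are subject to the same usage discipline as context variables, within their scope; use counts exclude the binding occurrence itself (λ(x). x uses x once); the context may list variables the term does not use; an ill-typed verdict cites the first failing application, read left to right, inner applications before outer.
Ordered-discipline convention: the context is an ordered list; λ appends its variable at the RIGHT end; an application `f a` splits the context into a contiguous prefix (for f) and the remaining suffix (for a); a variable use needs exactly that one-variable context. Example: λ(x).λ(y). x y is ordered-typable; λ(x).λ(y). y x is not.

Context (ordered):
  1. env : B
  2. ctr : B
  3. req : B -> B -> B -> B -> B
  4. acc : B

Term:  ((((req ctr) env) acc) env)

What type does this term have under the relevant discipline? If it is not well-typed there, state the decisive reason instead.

term : B
variable uses: env ×2, ctr ×1, req ×1, acc ×1
use order (left to right): req, ctr, env, acc, env
typing: well-typed — term : B
across the five disciplines: ordered ✗ · linear ✗ · affine ✗ · relevant ✓ · unrestricted ✓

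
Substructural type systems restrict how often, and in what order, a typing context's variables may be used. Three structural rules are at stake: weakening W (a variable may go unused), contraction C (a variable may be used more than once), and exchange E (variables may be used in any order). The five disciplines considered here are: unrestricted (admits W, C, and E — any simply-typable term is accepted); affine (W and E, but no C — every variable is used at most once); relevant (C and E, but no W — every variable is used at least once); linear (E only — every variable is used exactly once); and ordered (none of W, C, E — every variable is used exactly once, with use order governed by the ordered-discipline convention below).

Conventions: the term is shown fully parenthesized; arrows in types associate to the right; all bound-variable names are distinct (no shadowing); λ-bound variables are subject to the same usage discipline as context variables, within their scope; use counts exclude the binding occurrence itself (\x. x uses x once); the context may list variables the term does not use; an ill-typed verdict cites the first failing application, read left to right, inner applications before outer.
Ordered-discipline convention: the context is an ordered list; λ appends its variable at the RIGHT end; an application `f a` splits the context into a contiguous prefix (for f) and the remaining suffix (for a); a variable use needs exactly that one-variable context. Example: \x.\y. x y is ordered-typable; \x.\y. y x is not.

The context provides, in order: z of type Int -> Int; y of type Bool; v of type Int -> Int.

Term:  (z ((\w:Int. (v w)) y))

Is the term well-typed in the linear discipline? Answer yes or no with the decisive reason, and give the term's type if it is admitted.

no — a type mismatch blocks all five
use counts: z=1, y=1, v=1, w (bound)=1
left-to-right use order: z, v, w, y
typing: ill-typed: an application expects Int but receives Bool
summary: ordered ✗; linear ✗; affine ✗; relevant ✗; unrestricted ✗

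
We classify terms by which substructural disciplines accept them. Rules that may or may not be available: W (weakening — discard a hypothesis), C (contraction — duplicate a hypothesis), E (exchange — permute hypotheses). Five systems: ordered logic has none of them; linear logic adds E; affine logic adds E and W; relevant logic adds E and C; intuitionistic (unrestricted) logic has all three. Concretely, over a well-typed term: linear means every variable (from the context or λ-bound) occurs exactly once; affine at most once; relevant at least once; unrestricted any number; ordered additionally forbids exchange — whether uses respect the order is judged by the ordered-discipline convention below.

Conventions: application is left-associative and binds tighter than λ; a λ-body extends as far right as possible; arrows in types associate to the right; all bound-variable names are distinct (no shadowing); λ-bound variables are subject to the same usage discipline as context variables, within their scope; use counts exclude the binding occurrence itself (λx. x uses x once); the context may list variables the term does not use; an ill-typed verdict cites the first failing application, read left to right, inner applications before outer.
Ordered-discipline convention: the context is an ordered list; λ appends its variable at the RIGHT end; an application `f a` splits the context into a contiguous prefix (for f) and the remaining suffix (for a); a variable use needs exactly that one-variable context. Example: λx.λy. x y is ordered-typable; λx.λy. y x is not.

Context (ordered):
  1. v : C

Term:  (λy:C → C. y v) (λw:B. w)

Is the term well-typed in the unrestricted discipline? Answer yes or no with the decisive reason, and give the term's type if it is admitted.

no — a type mismatch blocks all five
variable uses: v ×1; y (λ-bound) ×1; w (λ-bound) ×1
left-to-right use order: y, v, w
typing: ill-typed: an argument B → B mismatches the expected C → C
per-discipline verdicts: ordered ✗, linear ✗, affine ✗, relevant ✗, unrestricted ✗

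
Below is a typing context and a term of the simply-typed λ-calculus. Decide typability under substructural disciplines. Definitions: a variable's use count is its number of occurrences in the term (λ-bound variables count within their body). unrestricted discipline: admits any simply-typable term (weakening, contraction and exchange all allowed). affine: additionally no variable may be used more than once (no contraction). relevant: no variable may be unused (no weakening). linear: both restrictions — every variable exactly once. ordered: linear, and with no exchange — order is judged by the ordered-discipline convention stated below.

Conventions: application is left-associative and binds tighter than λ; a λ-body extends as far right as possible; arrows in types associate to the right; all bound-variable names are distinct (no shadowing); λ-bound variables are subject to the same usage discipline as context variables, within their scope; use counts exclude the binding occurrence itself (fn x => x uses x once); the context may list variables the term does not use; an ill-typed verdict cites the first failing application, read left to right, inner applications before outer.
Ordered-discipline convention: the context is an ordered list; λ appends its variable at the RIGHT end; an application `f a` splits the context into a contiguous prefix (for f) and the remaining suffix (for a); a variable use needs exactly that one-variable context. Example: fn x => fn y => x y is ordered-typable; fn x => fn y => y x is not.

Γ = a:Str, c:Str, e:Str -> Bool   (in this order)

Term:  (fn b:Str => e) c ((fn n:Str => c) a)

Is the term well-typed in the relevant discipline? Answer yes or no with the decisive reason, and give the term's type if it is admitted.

no — b, n left unused
variable uses: a=1, c=2, e=1, b (λ-bound)=0, n (λ-bound)=0
uses in reading order: e, c, c, a
typing: the term checks, with type Bool
all disciplines: ordered ✗, linear ✗, affine ✗, relevant ✗, unrestricted ✓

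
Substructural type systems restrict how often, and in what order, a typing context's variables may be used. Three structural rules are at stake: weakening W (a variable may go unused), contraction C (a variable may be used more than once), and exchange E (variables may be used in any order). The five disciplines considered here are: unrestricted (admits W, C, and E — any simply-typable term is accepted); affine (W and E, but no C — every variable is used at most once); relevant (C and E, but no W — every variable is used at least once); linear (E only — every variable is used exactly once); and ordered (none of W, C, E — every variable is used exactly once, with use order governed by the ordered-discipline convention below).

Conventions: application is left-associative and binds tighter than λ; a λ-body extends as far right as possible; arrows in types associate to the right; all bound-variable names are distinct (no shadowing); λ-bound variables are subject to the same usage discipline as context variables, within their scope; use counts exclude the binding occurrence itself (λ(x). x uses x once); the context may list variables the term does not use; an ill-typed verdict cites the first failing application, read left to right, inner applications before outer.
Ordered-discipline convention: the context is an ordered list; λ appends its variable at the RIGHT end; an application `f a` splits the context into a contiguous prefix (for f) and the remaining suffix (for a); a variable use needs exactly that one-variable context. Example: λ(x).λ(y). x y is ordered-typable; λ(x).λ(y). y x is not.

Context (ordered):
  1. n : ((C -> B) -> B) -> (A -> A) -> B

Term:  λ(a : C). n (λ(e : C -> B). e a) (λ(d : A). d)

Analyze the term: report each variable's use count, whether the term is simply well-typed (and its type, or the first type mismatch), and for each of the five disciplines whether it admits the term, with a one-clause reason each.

usage: n=1, a (bound)=1, e (bound)=1, d (bound)=1
use order (left to right): n, e, a, d
typing: ✓ — C -> B
ordered: ✗, needs exchange: uses follow n, e, a, d
linear: ✓, n, a, e, d: one use apiece
affine: ✓, at most one use each (n, a, e, d)
relevant: ✓, at least one use each (n, a, e, d)
unrestricted: ✓, well-typed at C -> B; no restrictions here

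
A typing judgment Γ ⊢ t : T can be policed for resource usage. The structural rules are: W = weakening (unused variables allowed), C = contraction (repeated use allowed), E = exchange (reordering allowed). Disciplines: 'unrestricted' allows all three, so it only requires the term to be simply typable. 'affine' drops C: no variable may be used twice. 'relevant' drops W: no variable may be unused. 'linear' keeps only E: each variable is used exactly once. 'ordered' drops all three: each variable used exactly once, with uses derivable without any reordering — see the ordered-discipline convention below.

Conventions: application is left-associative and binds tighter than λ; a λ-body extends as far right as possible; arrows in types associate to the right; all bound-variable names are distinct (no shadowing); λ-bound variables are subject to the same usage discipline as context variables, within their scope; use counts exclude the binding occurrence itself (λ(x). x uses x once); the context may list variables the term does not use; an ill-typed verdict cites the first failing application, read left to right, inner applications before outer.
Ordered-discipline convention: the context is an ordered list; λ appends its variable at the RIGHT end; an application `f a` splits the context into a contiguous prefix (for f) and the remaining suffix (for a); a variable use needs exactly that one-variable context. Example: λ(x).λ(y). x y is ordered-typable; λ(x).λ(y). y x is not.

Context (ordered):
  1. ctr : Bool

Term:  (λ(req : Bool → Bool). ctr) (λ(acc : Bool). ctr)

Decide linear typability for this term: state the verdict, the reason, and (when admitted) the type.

no — uses contraction: ctr ×2; req, acc never used (weakening)
counts: ctr=2; req [bound]=0; acc [bound]=0
left-to-right use order: ctr, ctr
typing: ✓ — Bool
per-discipline verdicts: ordered ✗; linear ✗; affine ✗; relevant ✗; unrestricted ✓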